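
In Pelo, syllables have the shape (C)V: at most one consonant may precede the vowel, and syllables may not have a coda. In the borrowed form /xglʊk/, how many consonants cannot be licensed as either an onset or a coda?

3

Syllabifying with onset maximization leaves /x/, /g/, /k/ stranded (no codas are permitted; onsets are limited to one consonant).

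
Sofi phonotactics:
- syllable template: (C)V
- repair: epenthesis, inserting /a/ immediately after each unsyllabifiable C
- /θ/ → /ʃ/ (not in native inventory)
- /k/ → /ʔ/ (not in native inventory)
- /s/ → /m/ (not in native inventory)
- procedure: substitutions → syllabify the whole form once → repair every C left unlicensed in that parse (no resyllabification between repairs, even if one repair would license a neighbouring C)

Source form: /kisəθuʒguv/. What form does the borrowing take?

Substitution: /k/ → /ʔ/, /s/ → /m/, /θ/ → /ʃ/, giving /ʔiməʃuʒguv/.
The consonants /ʒ/, /v/ cannot be parsed into a legal (C)V syllable (no codas are permitted; onsets are limited to one consonant).
Each unlicensed consonant becomes the onset of a new syllable: /ʒ/ → /ʒa/, /v/ → /va/.

ʔiməʃuʒaguva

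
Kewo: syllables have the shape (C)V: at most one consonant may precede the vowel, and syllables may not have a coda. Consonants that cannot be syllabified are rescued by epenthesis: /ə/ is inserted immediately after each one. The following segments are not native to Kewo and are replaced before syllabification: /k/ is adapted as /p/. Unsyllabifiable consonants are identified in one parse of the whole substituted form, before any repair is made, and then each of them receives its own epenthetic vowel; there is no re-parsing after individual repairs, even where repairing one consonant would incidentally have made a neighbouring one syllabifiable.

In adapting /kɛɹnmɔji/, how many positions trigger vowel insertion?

2

After substitution the input is /pɛɹnmɔji/.
The unsyllabifiable consonants are /ɹ/, /n/; each receives one epenthetic vowel.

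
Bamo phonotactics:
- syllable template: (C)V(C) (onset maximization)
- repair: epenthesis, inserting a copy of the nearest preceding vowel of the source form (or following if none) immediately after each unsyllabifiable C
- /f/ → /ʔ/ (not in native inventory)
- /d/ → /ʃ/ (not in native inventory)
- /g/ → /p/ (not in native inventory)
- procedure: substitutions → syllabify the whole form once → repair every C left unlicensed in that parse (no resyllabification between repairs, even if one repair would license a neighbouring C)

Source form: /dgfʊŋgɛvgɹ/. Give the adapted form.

Substitution: /d/ → /ʃ/, /g/ → /p/, /f/ → /ʔ/, giving /ʃpʔʊŋpɛvpɹ/.
The consonants /ʃ/, /p/, /p/, /ɹ/ cannot be parsed into a legal (C)V(C) syllable (at most one coda consonant is licensed; onsets are limited to one consonant).
Inserting the epenthetic vowel yields /ʃ/ → /ʃʊ/, /p/ → /pʊ/, /p/ → /pɛ/, /ɹ/ → /ɹɛ/.

ʃʊpʊʔʊŋpɛvpɛɹɛ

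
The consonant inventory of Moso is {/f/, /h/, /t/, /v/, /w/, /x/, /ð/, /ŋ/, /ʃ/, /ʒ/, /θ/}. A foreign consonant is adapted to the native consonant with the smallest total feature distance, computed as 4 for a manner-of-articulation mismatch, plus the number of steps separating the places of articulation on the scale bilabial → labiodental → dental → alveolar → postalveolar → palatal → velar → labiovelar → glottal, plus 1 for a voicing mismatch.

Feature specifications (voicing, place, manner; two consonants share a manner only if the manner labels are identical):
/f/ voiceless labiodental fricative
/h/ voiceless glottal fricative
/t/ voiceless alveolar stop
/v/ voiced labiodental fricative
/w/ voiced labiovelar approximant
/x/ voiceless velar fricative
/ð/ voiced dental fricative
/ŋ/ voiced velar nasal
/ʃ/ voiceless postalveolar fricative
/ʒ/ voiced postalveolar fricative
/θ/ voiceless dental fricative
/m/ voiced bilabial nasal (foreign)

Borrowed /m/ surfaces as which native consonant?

v

/v/ is closest: manner differs (nasal→fricative, +4), place distance 1 (bilabial→labiodental), same voicing; total 5. Next closest is /f/ at distance 6.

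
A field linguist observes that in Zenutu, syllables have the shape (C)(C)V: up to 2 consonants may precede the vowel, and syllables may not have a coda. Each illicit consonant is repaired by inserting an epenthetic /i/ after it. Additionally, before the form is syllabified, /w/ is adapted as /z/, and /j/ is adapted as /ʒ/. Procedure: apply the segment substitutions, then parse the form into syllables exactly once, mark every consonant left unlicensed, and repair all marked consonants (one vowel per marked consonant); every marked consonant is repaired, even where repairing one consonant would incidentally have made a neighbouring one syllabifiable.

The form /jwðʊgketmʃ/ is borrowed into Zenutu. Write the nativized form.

ʒizðʊgketimiʃi

Substitution: /j/ → /ʒ/, /w/ → /z/, giving /ʒzðʊgketmʃ/.
Under (C)(C)V, the unsyllabifiable consonants are /ʒ/, /t/, /m/, /ʃ/ (no codas are permitted; onsets may contain at most 2 consonants).
Each unlicensed consonant becomes the onset of a new syllable: /ʒ/ → /ʒi/, /t/ → /ti/, /m/ → /mi/, /ʃ/ → /ʃi/.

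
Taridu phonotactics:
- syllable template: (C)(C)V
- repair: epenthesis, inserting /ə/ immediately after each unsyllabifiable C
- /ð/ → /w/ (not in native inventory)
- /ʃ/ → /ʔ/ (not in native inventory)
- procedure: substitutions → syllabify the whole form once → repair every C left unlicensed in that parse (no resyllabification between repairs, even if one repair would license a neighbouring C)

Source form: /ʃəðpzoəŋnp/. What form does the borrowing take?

ʔəwəpzoəŋənəpə

Substitution: /ʃ/ → /ʔ/, /ð/ → /w/, giving /ʔəwpzoəŋnp/.
Under (C)(C)V, the unsyllabifiable consonants are /w/, /ŋ/, /n/, /p/ (no codas are permitted; onsets may contain at most 2 consonants).
Epenthesis after each stranded consonant: /w/ → /wə/, /ŋ/ → /ŋə/, /n/ → /nə/, /p/ → /pə/.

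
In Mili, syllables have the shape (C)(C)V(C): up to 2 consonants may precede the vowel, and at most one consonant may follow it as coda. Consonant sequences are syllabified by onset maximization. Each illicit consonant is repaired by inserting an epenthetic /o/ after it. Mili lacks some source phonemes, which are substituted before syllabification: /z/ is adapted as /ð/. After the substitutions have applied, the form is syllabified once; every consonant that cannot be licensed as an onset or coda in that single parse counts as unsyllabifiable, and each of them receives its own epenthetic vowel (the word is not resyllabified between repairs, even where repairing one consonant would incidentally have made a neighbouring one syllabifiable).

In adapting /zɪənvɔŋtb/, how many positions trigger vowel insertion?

After substitution the input is /ðɪənvɔŋtb/.
The unsyllabifiable consonants are /t/, /b/; each receives one epenthetic vowel.

2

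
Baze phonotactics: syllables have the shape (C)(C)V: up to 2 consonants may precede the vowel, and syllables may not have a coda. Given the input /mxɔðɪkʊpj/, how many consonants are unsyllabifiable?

2

Under (C)(C)V, the unsyllabifiable consonants are /p/, /j/ (no codas are permitted; onsets may contain at most 2 consonants).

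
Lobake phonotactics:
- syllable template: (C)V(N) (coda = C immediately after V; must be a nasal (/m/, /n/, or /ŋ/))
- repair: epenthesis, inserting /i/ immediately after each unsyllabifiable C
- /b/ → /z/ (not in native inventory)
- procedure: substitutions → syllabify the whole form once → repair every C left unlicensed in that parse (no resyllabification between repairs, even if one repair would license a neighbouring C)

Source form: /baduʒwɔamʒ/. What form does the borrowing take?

zaduʒiwɔamʒi

Substitution: /b/ → /z/, giving /zaduʒwɔamʒ/.
Syllabifying with onset maximization leaves /ʒ/, /ʒ/ stranded (only a nasal (/m/, /n/, or /ŋ/) is licensed in coda position; onsets are limited to one consonant).
Inserting the epenthetic vowel yields /ʒ/ → /ʒi/, /ʒ/ → /ʒi/.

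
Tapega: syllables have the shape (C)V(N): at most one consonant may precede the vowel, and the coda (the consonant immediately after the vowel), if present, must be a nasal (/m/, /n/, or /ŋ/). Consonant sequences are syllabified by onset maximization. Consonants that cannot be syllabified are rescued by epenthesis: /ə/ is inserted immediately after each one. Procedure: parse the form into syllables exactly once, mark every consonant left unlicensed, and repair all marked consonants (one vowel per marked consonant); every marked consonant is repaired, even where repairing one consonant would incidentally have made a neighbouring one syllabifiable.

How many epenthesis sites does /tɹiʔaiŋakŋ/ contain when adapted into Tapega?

The unsyllabifiable consonants are /t/, /k/, /ŋ/; each receives one epenthetic vowel.

3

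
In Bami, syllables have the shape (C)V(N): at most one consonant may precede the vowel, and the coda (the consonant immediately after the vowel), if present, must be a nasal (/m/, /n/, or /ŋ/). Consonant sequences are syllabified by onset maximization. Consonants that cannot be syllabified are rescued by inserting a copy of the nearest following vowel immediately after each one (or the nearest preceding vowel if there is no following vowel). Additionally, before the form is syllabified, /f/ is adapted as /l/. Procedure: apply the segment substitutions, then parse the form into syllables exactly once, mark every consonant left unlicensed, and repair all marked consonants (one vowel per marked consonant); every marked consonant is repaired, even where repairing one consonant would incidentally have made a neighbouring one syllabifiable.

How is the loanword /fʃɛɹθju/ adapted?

Substitution: /f/ → /l/, giving /lʃɛɹθju/.
The consonants /l/, /ɹ/, /θ/ cannot be parsed into a legal (C)V(N) syllable (only a nasal (/m/, /n/, or /ŋ/) is licensed in coda position; onsets are limited to one consonant).
Each unlicensed consonant becomes the onset of a new syllable: /l/ → /lɛ/, /ɹ/ → /ɹu/, /θ/ → /θu/.

lɛʃɛɹuθuju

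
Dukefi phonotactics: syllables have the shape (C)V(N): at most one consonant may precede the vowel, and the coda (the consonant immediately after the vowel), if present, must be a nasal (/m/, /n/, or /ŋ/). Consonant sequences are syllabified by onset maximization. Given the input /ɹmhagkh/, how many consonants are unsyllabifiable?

5

Syllabifying with onset maximization leaves /ɹ/, /m/, /g/, /k/, /h/ stranded (only a nasal (/m/, /n/, or /ŋ/) is licensed in coda position; onsets are limited to one consonant).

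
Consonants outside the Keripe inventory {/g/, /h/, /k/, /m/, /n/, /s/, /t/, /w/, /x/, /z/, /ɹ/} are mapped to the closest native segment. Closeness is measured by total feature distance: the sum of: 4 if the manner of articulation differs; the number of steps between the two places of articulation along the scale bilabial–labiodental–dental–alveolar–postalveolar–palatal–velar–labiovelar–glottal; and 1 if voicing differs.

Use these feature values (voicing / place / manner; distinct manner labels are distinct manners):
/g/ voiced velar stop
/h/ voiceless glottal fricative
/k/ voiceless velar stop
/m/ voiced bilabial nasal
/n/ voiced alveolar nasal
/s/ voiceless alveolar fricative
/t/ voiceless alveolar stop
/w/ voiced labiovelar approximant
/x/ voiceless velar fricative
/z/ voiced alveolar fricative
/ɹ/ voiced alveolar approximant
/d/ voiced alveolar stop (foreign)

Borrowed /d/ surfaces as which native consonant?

/t/ is closest: same manner (stop), place distance 0 (alveolar→alveolar), voicing differs (+1); total 1. Next closest is /g/ at distance 3.

t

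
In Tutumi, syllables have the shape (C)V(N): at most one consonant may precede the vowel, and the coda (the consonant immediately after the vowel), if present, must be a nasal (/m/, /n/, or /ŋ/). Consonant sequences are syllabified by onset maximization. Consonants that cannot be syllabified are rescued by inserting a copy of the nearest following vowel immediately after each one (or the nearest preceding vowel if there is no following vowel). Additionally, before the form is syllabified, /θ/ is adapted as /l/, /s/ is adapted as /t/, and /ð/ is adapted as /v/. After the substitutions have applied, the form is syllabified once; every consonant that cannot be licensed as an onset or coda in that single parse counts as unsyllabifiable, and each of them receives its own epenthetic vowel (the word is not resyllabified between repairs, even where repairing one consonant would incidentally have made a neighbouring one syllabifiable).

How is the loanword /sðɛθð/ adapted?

Substitution: /s/ → /t/, /ð/ → /v/, /θ/ → /l/, giving /tvɛlv/.
The consonants /t/, /l/, /v/ cannot be parsed into a legal (C)V(N) syllable (only a nasal (/m/, /n/, or /ŋ/) is licensed in coda position; onsets are limited to one consonant).
Epenthesis after each stranded consonant: /t/ → /tɛ/, /l/ → /lɛ/, /v/ → /vɛ/.

tɛvɛlɛvɛ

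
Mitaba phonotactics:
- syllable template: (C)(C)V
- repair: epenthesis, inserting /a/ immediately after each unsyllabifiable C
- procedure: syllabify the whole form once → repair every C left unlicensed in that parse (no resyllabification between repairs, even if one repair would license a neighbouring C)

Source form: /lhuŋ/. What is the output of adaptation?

lhuŋa

The consonants /ŋ/ cannot be parsed into a legal (C)(C)V syllable (no codas are permitted; onsets may contain at most 2 consonants).
Inserting the epenthetic vowel yields /ŋ/ → /ŋa/.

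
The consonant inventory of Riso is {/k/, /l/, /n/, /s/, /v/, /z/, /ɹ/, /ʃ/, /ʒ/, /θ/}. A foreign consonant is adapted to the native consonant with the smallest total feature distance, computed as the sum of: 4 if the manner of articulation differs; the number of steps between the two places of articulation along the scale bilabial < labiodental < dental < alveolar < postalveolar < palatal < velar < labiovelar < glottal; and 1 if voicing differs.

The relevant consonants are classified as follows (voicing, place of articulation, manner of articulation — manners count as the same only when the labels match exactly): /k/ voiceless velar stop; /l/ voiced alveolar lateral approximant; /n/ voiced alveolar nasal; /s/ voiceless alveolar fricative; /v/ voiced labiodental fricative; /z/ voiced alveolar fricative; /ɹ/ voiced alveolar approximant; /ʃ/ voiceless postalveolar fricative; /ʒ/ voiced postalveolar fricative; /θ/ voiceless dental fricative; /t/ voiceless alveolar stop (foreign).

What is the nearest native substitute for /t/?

k

/k/ is closest: same manner (stop), place distance 3 (alveolar→velar), same voicing; total 3. Next closest is /s/ at distance 4.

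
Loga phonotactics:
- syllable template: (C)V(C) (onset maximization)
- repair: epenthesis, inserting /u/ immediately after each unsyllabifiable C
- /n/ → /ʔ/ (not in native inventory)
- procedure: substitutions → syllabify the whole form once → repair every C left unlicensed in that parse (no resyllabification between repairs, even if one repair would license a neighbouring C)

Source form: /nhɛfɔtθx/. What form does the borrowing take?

ʔuhɛfɔtθuxu

Substitution: /n/ → /ʔ/, giving /ʔhɛfɔtθx/.
The consonants /ʔ/, /θ/, /x/ cannot be parsed into a legal (C)V(C) syllable (at most one coda consonant is licensed; onsets are limited to one consonant).
Each unlicensed consonant becomes the onset of a new syllable: /ʔ/ → /ʔu/, /θ/ → /θu/, /x/ → /xu/.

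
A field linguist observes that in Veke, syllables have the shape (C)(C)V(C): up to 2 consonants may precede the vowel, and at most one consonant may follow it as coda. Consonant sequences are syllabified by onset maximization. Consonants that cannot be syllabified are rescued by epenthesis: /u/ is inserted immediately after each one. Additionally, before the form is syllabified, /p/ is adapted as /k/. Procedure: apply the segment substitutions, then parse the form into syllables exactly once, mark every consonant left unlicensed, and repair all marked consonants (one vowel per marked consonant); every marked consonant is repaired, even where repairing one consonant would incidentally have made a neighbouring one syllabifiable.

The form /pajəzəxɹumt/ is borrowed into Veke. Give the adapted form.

Substitution: /p/ → /k/, giving /kajəzəxɹumt/.
Syllabifying with onset maximization leaves /t/ stranded (at most one coda consonant is licensed; onsets may contain at most 2 consonants).
Epenthesis after each stranded consonant: /t/ → /tu/.

kajəzəxɹumtu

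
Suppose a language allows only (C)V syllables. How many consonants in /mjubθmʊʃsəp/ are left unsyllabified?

Under (C)V, the unsyllabifiable consonants are /m/, /b/, /θ/, /ʃ/, /p/ (no codas are permitted; onsets are limited to one consonant).

5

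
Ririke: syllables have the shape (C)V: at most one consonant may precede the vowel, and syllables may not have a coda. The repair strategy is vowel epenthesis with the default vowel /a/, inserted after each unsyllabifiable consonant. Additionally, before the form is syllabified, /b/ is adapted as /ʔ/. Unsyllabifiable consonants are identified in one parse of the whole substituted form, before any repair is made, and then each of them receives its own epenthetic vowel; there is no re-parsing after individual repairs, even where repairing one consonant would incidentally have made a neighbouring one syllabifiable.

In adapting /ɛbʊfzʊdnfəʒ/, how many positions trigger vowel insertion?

4

After substitution the input is /ɛʔʊfzʊdnfəʒ/.
The unsyllabifiable consonants are /f/, /d/, /n/, /ʒ/; each receives one epenthetic vowel.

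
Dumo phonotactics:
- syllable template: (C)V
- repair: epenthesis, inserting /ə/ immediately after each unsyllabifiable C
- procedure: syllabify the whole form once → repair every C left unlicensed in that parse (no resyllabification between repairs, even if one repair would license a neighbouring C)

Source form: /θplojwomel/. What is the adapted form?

Syllabifying with onset maximization leaves /θ/, /p/, /j/, /l/ stranded (no codas are permitted; onsets are limited to one consonant).
Each unlicensed consonant becomes the onset of a new syllable: /θ/ → /θə/, /p/ → /pə/, /j/ → /jə/, /l/ → /lə/.

θəpəlojəwomelə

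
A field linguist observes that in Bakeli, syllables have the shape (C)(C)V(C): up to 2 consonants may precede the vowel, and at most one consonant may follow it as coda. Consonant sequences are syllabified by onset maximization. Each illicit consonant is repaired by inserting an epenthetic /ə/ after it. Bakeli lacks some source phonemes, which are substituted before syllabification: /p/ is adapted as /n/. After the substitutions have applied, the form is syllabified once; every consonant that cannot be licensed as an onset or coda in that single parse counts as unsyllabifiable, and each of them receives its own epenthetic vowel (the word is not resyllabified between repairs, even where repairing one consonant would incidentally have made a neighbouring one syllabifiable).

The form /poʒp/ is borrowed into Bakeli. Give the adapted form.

Substitution: /p/ → /n/, giving /noʒn/.
Syllabifying with onset maximization leaves /n/ stranded (at most one coda consonant is licensed; onsets may contain at most 2 consonants).
Epenthesis after each stranded consonant: /n/ → /nə/.

noʒnə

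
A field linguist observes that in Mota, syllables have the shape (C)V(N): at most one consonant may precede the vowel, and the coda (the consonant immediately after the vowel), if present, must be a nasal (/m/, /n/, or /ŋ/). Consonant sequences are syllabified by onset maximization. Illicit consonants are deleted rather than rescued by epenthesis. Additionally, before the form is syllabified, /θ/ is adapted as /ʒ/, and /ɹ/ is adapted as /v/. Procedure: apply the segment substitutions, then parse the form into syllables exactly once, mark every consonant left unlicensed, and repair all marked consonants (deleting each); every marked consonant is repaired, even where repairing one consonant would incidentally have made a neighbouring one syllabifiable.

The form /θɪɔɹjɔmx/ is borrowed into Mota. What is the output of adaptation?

ʒɪɔjɔm

Substitution: /θ/ → /ʒ/, /ɹ/ → /v/, giving /ʒɪɔvjɔmx/.
Under (C)V(N), the unsyllabifiable consonants are /v/, /x/ (only a nasal (/m/, /n/, or /ŋ/) is licensed in coda position; onsets are limited to one consonant).
Each unlicensed consonant is deleted: /v/, /x/.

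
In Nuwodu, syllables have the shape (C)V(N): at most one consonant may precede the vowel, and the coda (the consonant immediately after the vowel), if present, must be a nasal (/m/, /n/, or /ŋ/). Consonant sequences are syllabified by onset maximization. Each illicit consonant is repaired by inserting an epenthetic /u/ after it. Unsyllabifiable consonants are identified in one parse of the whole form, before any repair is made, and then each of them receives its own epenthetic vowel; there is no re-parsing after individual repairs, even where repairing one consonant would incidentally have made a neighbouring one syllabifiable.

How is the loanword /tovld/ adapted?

tovuludu

Under (C)V(N), the unsyllabifiable consonants are /v/, /l/, /d/ (only a nasal (/m/, /n/, or /ŋ/) is licensed in coda position; onsets are limited to one consonant).
Epenthesis after each stranded consonant: /v/ → /vu/, /l/ → /lu/, /d/ → /du/.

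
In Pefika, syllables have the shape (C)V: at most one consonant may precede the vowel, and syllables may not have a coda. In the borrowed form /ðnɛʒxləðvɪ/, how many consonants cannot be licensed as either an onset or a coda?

4

Syllabifying with onset maximization leaves /ð/, /ʒ/, /x/, /ð/ stranded (no codas are permitted; onsets are limited to one consonant).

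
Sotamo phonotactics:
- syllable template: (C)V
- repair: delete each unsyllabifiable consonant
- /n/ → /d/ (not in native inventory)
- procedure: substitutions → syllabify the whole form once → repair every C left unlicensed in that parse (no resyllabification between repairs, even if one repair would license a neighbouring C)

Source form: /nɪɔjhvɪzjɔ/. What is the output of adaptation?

Substitution: /n/ → /d/, giving /dɪɔjhvɪzjɔ/.
The consonants /j/, /h/, /z/ cannot be parsed into a legal (C)V syllable (no codas are permitted; onsets are limited to one consonant).
Deletion applies to /j/, /h/, /z/.

dɪɔvɪjɔ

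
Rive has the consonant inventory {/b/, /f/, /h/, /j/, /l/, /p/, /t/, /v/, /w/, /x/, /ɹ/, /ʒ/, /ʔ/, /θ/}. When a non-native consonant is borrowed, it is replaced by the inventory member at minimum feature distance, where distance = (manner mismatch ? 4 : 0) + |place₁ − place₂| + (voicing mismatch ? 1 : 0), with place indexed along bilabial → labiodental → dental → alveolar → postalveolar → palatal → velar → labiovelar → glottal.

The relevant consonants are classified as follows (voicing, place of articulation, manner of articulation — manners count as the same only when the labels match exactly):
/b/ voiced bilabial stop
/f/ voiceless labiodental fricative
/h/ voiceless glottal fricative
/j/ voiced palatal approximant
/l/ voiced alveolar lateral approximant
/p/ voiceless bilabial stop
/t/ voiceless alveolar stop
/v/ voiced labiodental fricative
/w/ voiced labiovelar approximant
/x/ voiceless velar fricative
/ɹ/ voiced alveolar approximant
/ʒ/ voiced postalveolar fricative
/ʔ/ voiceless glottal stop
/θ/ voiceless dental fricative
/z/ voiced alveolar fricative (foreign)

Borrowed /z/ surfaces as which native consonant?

ʒ

/ʒ/ is closest: same manner (fricative), place distance 1 (alveolar→postalveolar), same voicing; total 1. Next closest is /v/ at distance 2.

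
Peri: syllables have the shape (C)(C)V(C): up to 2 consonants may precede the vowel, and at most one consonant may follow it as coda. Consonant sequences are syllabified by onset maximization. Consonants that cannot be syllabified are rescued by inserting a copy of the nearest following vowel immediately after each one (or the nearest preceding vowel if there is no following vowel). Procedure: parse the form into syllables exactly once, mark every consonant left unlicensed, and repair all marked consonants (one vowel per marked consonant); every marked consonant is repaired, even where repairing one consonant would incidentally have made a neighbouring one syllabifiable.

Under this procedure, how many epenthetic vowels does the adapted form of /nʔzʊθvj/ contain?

The unsyllabifiable consonants are /n/, /v/, /j/; each receives one epenthetic vowel.

3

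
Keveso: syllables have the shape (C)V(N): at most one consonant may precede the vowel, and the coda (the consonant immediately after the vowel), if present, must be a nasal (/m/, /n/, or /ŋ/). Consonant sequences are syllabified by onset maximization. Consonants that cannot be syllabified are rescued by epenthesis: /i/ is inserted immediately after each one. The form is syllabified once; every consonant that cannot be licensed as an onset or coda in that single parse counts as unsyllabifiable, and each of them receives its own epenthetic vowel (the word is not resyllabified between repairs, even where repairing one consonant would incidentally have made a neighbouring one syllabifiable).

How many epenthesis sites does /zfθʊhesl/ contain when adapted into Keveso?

4

The unsyllabifiable consonants are /z/, /f/, /s/, /l/; each receives one epenthetic vowel.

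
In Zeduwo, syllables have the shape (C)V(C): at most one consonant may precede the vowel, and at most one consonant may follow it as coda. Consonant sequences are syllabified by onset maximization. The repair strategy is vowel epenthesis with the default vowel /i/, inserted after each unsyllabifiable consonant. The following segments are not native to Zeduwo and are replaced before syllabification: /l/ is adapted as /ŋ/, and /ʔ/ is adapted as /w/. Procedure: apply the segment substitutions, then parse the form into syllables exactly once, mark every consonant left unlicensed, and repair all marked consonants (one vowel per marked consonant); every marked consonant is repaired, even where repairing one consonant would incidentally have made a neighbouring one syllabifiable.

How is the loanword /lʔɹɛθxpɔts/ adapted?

Substitution: /l/ → /ŋ/, /ʔ/ → /w/, giving /ŋwɹɛθxpɔts/.
Under (C)V(C), the unsyllabifiable consonants are /ŋ/, /w/, /x/, /s/ (at most one coda consonant is licensed; onsets are limited to one consonant).
Each unlicensed consonant becomes the onset of a new syllable: /ŋ/ → /ŋi/, /w/ → /wi/, /x/ → /xi/, /s/ → /si/.

ŋiwiɹɛθxipɔtsi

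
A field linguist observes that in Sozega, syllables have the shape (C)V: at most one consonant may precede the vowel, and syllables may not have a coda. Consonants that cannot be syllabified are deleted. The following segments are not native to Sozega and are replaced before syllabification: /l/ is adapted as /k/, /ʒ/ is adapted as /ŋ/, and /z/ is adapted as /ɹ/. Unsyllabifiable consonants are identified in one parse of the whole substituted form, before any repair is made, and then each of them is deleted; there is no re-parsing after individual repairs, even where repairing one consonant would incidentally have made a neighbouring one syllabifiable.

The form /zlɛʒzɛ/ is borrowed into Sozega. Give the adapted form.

kɛɹɛ

Substitution: /z/ → /ɹ/, /l/ → /k/, /ʒ/ → /ŋ/, giving /ɹkɛŋɹɛ/.
Syllabifying with onset maximization leaves /ɹ/, /ŋ/ stranded (no codas are permitted; onsets are limited to one consonant).
Deleting the stranded consonants removes /ɹ/, /ŋ/.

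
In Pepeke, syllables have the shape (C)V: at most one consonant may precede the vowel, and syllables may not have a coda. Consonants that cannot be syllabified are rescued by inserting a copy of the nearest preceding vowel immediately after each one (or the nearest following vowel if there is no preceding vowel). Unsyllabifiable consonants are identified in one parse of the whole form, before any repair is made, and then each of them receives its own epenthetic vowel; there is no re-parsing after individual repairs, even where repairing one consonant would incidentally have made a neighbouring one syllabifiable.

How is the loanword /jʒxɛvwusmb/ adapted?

jɛʒɛxɛvɛwusumubu

The consonants /j/, /ʒ/, /v/, /s/, /m/, /b/ cannot be parsed into a legal (C)V syllable (no codas are permitted; onsets are limited to one consonant).
Inserting the epenthetic vowel yields /j/ → /jɛ/, /ʒ/ → /ʒɛ/, /v/ → /vɛ/, /s/ → /su/, /m/ → /mu/, /b/ → /bu/.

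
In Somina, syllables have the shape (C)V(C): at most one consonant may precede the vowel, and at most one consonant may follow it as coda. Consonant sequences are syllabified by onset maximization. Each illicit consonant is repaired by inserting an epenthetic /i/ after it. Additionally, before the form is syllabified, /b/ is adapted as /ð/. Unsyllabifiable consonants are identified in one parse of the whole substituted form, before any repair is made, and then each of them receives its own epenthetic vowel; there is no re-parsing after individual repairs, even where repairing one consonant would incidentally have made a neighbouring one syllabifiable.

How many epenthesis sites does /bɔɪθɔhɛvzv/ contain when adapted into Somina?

2

After substitution the input is /ðɔɪθɔhɛvzv/.
The unsyllabifiable consonants are /z/, /v/; each receives one epenthetic vowel.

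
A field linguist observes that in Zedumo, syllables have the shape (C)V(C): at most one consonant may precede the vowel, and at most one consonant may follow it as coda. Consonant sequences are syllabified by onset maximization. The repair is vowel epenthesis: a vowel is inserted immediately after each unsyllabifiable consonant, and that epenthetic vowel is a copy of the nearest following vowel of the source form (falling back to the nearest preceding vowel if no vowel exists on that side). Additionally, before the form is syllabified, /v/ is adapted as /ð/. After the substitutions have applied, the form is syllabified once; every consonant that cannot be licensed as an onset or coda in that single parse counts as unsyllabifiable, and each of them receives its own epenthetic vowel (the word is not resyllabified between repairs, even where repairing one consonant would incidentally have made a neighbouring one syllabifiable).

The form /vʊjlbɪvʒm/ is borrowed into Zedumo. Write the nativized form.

ðʊjlɪbɪðʒɪmɪ

Substitution: /v/ → /ð/, giving /ðʊjlbɪðʒm/.
Syllabifying with onset maximization leaves /l/, /ʒ/, /m/ stranded (at most one coda consonant is licensed; onsets are limited to one consonant).
Inserting the epenthetic vowel yields /l/ → /lɪ/, /ʒ/ → /ʒɪ/, /m/ → /mɪ/.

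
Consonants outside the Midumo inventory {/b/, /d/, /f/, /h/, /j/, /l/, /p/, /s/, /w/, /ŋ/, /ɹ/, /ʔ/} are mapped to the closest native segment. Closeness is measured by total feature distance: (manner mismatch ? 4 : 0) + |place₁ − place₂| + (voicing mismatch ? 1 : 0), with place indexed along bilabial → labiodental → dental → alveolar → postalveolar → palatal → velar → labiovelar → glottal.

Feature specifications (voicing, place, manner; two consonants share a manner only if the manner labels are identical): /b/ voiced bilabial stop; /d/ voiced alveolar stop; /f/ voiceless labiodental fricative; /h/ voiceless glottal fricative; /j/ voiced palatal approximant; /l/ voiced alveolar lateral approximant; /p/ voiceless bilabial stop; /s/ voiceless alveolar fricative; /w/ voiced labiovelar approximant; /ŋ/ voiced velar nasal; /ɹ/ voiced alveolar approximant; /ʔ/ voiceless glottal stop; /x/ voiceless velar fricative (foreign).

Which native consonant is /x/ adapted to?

/h/ is closest: same manner (fricative), place distance 2 (velar→glottal), same voicing; total 2. Next closest is /s/ at distance 3.

h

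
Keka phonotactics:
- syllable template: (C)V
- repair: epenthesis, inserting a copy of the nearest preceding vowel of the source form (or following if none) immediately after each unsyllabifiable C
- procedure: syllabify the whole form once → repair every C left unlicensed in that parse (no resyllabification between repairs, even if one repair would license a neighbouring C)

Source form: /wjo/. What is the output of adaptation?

wojo

Under (C)V, the unsyllabifiable consonants are /w/ (no codas are permitted; onsets are limited to one consonant).
Each unlicensed consonant becomes the onset of a new syllable: /w/ → /wo/.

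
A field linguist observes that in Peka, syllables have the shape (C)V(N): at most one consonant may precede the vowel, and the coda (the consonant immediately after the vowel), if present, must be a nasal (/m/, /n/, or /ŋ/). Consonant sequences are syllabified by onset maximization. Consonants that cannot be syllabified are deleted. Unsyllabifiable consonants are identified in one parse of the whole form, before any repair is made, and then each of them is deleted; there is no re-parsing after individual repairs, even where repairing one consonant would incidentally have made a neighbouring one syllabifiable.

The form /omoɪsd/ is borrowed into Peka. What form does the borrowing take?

Under (C)V(N), the unsyllabifiable consonants are /s/, /d/ (only a nasal (/m/, /n/, or /ŋ/) is licensed in coda position; onsets are limited to one consonant).
Deleting the stranded consonants removes /s/, /d/.

omoɪ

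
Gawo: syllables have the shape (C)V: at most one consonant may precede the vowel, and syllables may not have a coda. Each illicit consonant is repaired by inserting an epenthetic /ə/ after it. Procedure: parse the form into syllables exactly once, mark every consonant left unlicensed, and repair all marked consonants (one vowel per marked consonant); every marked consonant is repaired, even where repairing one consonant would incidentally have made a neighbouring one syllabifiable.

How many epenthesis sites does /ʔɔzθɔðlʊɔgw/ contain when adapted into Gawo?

The unsyllabifiable consonants are /z/, /ð/, /g/, /w/; each receives one epenthetic vowel.

4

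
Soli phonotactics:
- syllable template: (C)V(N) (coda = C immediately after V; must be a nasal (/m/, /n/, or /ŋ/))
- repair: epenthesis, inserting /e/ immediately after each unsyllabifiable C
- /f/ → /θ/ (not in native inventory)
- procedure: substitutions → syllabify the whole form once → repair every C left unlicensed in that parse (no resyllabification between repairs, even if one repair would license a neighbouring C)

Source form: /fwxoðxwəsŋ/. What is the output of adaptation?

Substitution: /f/ → /θ/, giving /θwxoðxwəsŋ/.
Syllabifying with onset maximization leaves /θ/, /w/, /ð/, /x/, /s/, /ŋ/ stranded (only a nasal (/m/, /n/, or /ŋ/) is licensed in coda position; onsets are limited to one consonant).
Epenthesis after each stranded consonant: /θ/ → /θe/, /w/ → /we/, /ð/ → /ðe/, /x/ → /xe/, /s/ → /se/, /ŋ/ → /ŋe/.

θewexoðexewəseŋe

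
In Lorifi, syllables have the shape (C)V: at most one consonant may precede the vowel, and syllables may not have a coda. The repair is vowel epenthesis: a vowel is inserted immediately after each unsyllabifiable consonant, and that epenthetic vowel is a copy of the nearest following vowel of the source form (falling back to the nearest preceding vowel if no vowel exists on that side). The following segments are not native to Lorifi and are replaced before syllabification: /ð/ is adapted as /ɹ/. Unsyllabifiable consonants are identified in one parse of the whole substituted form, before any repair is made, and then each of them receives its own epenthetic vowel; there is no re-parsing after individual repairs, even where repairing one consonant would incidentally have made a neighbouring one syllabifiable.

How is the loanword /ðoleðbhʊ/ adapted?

ɹoleɹʊbʊhʊ

Substitution: /ð/ → /ɹ/, giving /ɹoleɹbhʊ/.
Under (C)V, the unsyllabifiable consonants are /ɹ/, /b/ (no codas are permitted; onsets are limited to one consonant).
Each unlicensed consonant becomes the onset of a new syllable: /ɹ/ → /ɹʊ/, /b/ → /bʊ/.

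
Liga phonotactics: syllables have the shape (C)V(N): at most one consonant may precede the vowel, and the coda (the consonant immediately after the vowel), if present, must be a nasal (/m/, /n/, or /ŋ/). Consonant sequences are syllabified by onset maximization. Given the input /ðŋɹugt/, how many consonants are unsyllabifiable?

4

Syllabifying with onset maximization leaves /ð/, /ŋ/, /g/, /t/ stranded (only a nasal (/m/, /n/, or /ŋ/) is licensed in coda position; onsets are limited to one consonant).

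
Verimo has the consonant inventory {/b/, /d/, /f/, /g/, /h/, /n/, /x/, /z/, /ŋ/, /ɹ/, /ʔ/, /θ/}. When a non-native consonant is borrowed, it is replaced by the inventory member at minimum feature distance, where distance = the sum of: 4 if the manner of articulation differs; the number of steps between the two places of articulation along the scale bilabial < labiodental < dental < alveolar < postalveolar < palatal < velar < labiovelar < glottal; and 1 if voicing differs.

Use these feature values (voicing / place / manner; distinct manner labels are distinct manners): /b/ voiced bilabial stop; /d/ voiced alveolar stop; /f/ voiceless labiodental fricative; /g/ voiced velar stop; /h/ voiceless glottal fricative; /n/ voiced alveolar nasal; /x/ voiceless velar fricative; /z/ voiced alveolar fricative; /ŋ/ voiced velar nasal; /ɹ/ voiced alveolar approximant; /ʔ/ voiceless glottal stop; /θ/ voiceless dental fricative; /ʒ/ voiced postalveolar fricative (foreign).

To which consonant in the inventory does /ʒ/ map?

/z/ is closest: same manner (fricative), place distance 1 (postalveolar→alveolar), same voicing; total 1. Next closest is /x/ at distance 3.

z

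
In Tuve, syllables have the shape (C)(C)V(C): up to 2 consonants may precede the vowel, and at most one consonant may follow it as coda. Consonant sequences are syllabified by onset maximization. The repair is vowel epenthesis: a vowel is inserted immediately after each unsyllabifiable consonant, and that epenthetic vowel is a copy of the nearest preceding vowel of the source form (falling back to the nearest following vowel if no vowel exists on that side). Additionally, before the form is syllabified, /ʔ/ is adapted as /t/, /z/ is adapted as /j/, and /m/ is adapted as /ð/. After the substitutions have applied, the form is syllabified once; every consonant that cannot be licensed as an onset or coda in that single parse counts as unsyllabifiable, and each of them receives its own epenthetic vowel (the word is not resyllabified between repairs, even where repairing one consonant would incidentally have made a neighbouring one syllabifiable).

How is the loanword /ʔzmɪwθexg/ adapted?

Substitution: /ʔ/ → /t/, /z/ → /j/, /m/ → /ð/, giving /tjðɪwθexg/.
Under (C)(C)V(C), the unsyllabifiable consonants are /t/, /g/ (at most one coda consonant is licensed; onsets may contain at most 2 consonants).
Inserting the epenthetic vowel yields /t/ → /tɪ/, /g/ → /ge/.

tɪjðɪwθexge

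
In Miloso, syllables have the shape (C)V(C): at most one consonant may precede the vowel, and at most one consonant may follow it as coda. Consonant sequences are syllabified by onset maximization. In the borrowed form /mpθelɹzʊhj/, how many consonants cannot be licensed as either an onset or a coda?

The consonants /m/, /p/, /ɹ/, /j/ cannot be parsed into a legal (C)V(C) syllable (at most one coda consonant is licensed; onsets are limited to one consonant).

4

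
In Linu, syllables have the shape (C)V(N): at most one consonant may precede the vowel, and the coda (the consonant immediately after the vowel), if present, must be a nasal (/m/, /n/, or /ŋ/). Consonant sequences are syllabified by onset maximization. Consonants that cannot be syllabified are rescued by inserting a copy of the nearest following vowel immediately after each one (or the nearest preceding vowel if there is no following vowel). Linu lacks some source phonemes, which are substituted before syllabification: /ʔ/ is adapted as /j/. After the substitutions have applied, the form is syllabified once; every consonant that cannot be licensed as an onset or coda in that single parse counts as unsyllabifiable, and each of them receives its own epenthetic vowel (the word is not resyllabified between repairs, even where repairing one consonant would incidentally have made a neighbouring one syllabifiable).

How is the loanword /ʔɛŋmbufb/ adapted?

jɛŋmubufubu

Substitution: /ʔ/ → /j/, giving /jɛŋmbufb/.
The consonants /m/, /f/, /b/ cannot be parsed into a legal (C)V(N) syllable (only a nasal (/m/, /n/, or /ŋ/) is licensed in coda position; onsets are limited to one consonant).
Inserting the epenthetic vowel yields /m/ → /mu/, /f/ → /fu/, /b/ → /bu/.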